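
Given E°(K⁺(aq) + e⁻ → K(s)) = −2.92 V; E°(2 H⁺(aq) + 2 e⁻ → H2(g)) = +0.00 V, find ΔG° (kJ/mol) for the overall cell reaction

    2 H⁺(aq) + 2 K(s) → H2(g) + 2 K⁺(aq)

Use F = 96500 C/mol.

In the reaction as written H⁺(aq) is reduced, so the 2H⁺/H₂ couple is the cathode and K⁺/K is the anode.
E°cell = +0.00 − (−2.92) = +2.92 V; balancing electrons gives n = 2.
ΔG° = −nFE°cell = −(2)(96500)(+2.92) J/mol = −564 kJ/mol.

−564 kJ/mol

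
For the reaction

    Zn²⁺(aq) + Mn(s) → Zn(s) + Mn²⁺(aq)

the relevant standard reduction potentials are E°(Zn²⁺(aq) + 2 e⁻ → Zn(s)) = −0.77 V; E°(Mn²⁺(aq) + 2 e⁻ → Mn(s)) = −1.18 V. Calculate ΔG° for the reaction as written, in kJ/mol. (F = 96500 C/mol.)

In the reaction as written Zn²⁺(aq) is reduced, so the Zn²⁺/Zn couple is the cathode and Mn²⁺/Mn is the anode.
E°cell = −0.77 − (−1.18) = +0.41 V; balancing electrons gives n = 2.
ΔG° = −nFE°cell = −(2)(96500)(+0.41) J/mol = −79.1 kJ/mol.

−79.1 kJ/mol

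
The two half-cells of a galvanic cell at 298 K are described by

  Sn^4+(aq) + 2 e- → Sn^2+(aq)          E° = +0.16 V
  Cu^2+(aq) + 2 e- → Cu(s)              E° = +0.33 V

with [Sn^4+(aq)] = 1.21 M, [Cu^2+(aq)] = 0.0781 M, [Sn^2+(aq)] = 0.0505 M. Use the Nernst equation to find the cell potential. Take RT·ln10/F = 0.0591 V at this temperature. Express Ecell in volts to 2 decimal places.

+0.10 V

Since E°(Cu²⁺/Cu) > E°(Sn⁴⁺/Sn²⁺), Cu²⁺/Cu serves as the cathode.
The standard potential is +0.33 − (+0.16) = +0.17 V and the balanced reaction transfers n = 2 electrons.
Balancing gives Cu^2+(aq) + Sn^2+(aq) → Cu(s) + Sn^4+(aq); hence Q = [Sn^4+(aq)] / ([Cu^2+(aq)]·[Sn^2+(aq)]) = 307 (log Q = 2.487).
By the Nernst equation, E = +0.17 − (0.0591/2)·(2.487) = +0.10 V.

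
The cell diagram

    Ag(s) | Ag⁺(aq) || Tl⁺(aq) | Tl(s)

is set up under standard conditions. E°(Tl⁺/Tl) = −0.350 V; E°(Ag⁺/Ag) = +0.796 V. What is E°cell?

By convention the left-hand electrode in cell notation is the anode (oxidation) and the right-hand electrode is the cathode (reduction).
E°cell = E°(right) − E°(left) = −0.350 − (+0.796) = −1.146 V.
The negative sign shows that, as written, the cell would require an external voltage to drive the reaction.

−1.146 V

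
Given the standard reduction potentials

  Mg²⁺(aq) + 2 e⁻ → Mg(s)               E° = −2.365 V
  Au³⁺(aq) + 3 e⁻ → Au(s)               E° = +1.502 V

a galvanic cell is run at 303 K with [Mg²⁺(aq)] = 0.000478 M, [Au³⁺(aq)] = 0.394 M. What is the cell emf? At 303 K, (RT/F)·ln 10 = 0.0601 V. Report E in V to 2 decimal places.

+3.96 V

The Au³⁺/Au couple has the more positive E°, so it is the cathode; Mg²⁺/Mg is the anode.
E°cell = E°cat − E°an = +1.502 − (−2.365) = +3.867 V; n = 6.
The balanced reaction is 2 Au³⁺(aq) + 3 Mg(s) → 2 Au(s) + 3 Mg²⁺(aq), so Q = [Mg²⁺(aq)]^3 / [Au³⁺(aq)]^2 = 7.04×10^−10 and log Q = −9.153.
E = E° − (0.0601/n)·log Q = +3.867 − (0.0601/6)(−9.153) = +3.96 V.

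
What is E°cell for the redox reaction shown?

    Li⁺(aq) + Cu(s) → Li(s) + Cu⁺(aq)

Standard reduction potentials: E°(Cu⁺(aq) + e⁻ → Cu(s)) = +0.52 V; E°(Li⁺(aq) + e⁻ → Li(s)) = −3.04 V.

−3.56 V

Li⁺(aq) gains electrons, so the Li⁺/Li couple is the cathode; the Cu⁺/Cu couple is the anode.
E°cell = E°(cathode) − E°(anode) = −3.04 − (+0.52) = −3.56 V.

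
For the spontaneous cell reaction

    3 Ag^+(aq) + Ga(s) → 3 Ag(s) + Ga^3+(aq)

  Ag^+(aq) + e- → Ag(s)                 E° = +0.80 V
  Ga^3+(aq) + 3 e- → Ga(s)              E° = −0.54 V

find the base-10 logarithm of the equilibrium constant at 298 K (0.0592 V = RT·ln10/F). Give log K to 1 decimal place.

log K = 67.9

The Ag⁺/Ag couple is reduced (cathode); E°cell = +0.80 − (−0.54) = +1.34 V with n = 3.
At equilibrium E = 0, so log K = nE°cell / 0.0592 = (3)(+1.34) / 0.0592 = 67.9.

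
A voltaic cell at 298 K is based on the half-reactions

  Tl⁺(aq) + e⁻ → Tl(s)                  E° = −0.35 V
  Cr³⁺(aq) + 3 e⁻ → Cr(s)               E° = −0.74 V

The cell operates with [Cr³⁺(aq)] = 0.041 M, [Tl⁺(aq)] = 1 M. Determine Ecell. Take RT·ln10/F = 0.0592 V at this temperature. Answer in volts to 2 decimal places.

Since E°(Tl⁺/Tl) > E°(Cr³⁺/Cr), Tl⁺/Tl serves as the cathode.
E°cell = E°cat − E°an = −0.35 − (−0.74) = +0.39 V; n = 3.
The balanced reaction is 3 Tl⁺(aq) + Cr(s) → 3 Tl(s) + Cr³⁺(aq), so Q = [Cr³⁺(aq)] / [Tl⁺(aq)]^3 = 0.041 and log Q = −1.387.
E = E° − (0.0592/n)·log Q = +0.39 − (0.0592/3)(−1.387) = +0.42 V.

+0.42 V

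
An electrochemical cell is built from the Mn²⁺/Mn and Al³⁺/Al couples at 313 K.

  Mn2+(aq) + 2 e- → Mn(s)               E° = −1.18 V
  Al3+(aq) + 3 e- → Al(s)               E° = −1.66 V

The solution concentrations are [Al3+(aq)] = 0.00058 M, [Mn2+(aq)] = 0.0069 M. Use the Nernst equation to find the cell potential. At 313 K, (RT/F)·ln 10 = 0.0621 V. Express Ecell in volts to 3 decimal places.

+0.480 V

Since E°(Mn²⁺/Mn) > E°(Al³⁺/Al), Mn²⁺/Mn serves as the cathode.
The standard potential is −1.18 − (−1.66) = +0.48 V and the balanced reaction transfers n = 6 electrons.
Balancing gives 3 Mn2+(aq) + 2 Al(s) → 3 Mn(s) + 2 Al3+(aq); hence Q = [Al3+(aq)]^2 / [Mn2+(aq)]^3 = 1.02 (log Q = 0.010).
Applying E = E° − (RT ln10/nF)·log Q gives +0.48 − (0.0621/6)(0.010) = +0.480 V.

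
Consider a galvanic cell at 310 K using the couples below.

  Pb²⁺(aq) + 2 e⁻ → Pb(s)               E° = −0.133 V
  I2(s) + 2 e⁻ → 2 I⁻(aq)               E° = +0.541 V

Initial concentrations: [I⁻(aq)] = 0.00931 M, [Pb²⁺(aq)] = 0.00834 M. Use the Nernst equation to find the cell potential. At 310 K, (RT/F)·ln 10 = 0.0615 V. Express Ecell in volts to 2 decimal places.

I₂/I⁻ is reduced (cathode, E° = +0.541 V) and Pb²⁺/Pb is oxidized (anode).
E°cell = E°cat − E°an = +0.541 − (−0.133) = +0.674 V; n = 2.
For the overall reaction I2(s) + Pb(s) → 2 I⁻(aq) + Pb²⁺(aq), Q = [I⁻(aq)]^2·[Pb²⁺(aq)] = 7.23×10^−7, giving log Q = −6.141.
By the Nernst equation, E = +0.674 − (0.0615/2)·(−6.141) = +0.86 V.

+0.86 V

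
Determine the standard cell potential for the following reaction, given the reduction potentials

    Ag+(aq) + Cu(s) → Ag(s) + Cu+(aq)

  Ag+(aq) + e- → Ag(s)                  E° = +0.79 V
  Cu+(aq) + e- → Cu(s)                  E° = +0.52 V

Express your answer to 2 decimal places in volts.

+0.27 V

In the reaction as written, Ag+(aq) is reduced (cathode) and Cu+(aq) is produced by oxidation at the anode.
E°cell = E°(cathode) − E°(anode) = +0.79 − (+0.52) = +0.27 V.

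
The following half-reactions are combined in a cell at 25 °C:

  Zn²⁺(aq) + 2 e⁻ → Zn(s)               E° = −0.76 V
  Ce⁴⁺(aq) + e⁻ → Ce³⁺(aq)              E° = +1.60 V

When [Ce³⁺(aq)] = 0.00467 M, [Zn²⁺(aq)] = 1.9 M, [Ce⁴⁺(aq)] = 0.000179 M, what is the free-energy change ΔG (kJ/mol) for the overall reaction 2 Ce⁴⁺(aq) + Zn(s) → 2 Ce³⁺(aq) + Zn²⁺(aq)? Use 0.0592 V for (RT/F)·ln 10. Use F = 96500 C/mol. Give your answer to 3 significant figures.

−438 kJ/mol

The standard cell potential is +1.60 − (−0.76) = +2.36 V, with n = 2 electrons in the balanced equation.
Q = ([Ce³⁺(aq)]^2·[Zn²⁺(aq)]) / [Ce⁴⁺(aq)]^2 = 1.29×10^3, so log Q = 3.112 and E = +2.36 − (0.0592/2)(3.112) = +2.2679 V.
ΔG = −nFE = −(2)(96500)(+2.2679) J/mol = −438 kJ/mol.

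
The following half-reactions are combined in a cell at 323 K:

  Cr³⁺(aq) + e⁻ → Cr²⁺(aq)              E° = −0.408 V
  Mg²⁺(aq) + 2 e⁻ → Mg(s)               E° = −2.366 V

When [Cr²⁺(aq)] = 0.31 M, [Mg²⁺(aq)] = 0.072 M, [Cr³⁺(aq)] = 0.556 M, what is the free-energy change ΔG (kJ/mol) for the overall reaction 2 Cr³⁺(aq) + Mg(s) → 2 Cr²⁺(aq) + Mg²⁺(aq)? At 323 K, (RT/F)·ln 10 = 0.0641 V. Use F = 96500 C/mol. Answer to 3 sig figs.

−388 kJ/mol

With Cr³⁺/Cr²⁺ reduced at the cathode, E°cell = −0.408 − (−2.366) = +1.958 V and n = 2.
Here Q = ([Cr²⁺(aq)]^2·[Mg²⁺(aq)]) / [Cr³⁺(aq)]^2 = 0.0224 (log Q = −1.650), giving E = +1.958 − (0.0641/2)·(−1.650) = +2.0109 V.
Then ΔG = −nFE = −2 × 96500 × +2.0109 J/mol = −388 kJ/mol.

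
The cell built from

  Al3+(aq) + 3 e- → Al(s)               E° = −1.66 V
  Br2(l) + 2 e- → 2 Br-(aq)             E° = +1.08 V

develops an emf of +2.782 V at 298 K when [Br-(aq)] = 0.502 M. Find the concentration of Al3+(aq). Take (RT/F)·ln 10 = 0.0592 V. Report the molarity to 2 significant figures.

Br₂/Br⁻ is the cathode (higher E°); E°cell = +1.08 − (−1.66) = +2.74 V with n = 6.
Since E = E° − (0.0592/n)·log Q, log Q = n(E° − E)/0.0592 = −4.257.
Balancing electrons gives 3 Br2(l) + 2 Al(s) → 6 Br-(aq) + 2 Al3+(aq); thus Q = [Br-(aq)]^6·[Al3+(aq)]^2.
Solving for the unknown gives log [Al3+(aq)] = −1.231, so [Al3+(aq)] ≈ 0.059 M.

0.059 M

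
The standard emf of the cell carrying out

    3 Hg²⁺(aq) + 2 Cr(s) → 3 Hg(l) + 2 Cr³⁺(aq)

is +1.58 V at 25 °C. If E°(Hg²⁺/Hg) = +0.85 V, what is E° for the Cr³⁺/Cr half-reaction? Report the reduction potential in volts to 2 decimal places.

In the reaction as written the Hg²⁺/Hg couple is reduced (cathode) and Cr³⁺/Cr is oxidized (anode), so E°cell = E°(Hg²⁺/Hg) − E°(Cr³⁺/Cr).
E°(Cr³⁺/Cr) = E°(cathode) − E°cell = +0.85 − (+1.58) = −0.73 V.

−0.73 V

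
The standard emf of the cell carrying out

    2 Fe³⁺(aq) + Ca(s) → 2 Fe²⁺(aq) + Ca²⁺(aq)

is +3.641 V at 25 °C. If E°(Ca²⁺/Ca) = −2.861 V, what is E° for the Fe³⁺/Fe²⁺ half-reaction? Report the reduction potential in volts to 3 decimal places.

+0.780 V

In the reaction as written the Fe³⁺/Fe²⁺ couple is reduced (cathode) and Ca²⁺/Ca is oxidized (anode), so E°cell = E°(Fe³⁺/Fe²⁺) − E°(Ca²⁺/Ca).
E°(Fe³⁺/Fe²⁺) = E°cell + E°(anode) = +3.641 + (−2.861) = +0.780 V.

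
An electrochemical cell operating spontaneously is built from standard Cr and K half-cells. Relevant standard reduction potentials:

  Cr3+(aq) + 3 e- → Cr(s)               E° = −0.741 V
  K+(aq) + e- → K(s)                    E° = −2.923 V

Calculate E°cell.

Of the two couples in this cell, the one with the more positive reduction potential is reduced at the cathode: here that is Cr³⁺/Cr (−0.741 V); K⁺/K (−2.923 V) is the anode.
E°cell = E°(cathode) − E°(anode) = −0.741 − (−2.923) = +2.182 V.

+2.182 V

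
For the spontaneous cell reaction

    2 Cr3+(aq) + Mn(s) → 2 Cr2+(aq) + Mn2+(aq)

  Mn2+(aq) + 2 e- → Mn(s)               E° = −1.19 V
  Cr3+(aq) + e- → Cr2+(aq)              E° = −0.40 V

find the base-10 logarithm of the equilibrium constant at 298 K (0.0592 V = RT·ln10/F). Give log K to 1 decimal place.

The Cr³⁺/Cr²⁺ couple is reduced (cathode); E°cell = −0.40 − (−1.19) = +0.79 V with n = 2.
At equilibrium E = 0, so log K = nE°cell / 0.0592 = (2)(+0.79) / 0.0592 = 26.7.

log K = 26.7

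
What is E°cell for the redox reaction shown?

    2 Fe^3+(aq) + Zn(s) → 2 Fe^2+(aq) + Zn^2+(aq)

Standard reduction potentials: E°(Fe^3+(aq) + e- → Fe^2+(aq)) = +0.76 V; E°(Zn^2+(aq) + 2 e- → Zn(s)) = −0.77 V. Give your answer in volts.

+1.53 V

Fe^3+(aq) gains electrons, so the Fe³⁺/Fe²⁺ couple is the cathode; the Zn²⁺/Zn couple is the anode.
E°cell = E°(cathode) − E°(anode) = +0.76 − (−0.77) = +1.53 V.
The positive value indicates the reaction is spontaneous as written.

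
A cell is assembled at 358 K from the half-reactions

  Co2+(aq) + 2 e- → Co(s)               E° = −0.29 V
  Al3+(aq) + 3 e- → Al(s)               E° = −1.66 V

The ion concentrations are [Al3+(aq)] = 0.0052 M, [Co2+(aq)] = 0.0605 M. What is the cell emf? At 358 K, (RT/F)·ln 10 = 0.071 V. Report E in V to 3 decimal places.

Since E°(Co²⁺/Co) > E°(Al³⁺/Al), Co²⁺/Co serves as the cathode.
The standard potential is −0.29 − (−1.66) = +1.37 V and the balanced reaction transfers n = 6 electrons.
Balancing gives 3 Co2+(aq) + 2 Al(s) → 3 Co(s) + 2 Al3+(aq); hence Q = [Al3+(aq)]^2 / [Co2+(aq)]^3 = 0.122 (log Q = −0.913).
E = E° − (0.071/n)·log Q = +1.37 − (0.071/6)(−0.913) = +1.381 V.

+1.381 V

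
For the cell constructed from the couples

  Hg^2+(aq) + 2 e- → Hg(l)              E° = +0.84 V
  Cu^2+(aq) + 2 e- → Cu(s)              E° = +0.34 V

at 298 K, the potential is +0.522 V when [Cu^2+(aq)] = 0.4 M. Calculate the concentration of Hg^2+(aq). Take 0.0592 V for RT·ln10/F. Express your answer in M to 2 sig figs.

2.2 M

Hg²⁺/Hg is the cathode (higher E°); E°cell = +0.84 − (+0.34) = +0.50 V with n = 2.
Since E = E° − (0.0592/n)·log Q, log Q = n(E° − E)/0.0592 = −0.743.
For Hg^2+(aq) + Cu(s) → Hg(l) + Cu^2+(aq), the reaction quotient is Q = [Cu^2+(aq)] / [Hg^2+(aq)].
Substituting the known concentrations and solving, log [Hg^2+(aq)] = 0.345 and [Hg^2+(aq)] = 2.2 M.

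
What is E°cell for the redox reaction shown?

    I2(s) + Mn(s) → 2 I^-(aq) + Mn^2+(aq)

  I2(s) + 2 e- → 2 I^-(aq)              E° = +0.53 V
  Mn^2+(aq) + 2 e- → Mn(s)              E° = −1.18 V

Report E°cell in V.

I2(s) gains electrons, so the I₂/I⁻ couple is the cathode; the Mn²⁺/Mn couple is the anode.
E°cell = E°(cathode) − E°(anode) = +0.53 − (−1.18) = +1.71 V.

+1.71 V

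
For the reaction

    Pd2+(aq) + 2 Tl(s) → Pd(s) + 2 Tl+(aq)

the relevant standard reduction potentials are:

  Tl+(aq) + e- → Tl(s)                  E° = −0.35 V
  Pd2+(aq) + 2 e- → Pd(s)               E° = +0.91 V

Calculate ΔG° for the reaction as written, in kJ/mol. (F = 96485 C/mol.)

In the reaction as written Pd2+(aq) is reduced, so the Pd²⁺/Pd couple is the cathode and Tl⁺/Tl is the anode.
E°cell = +0.91 − (−0.35) = +1.26 V; balancing electrons gives n = 2.
ΔG° = −nFE°cell = −(2)(96485)(+1.26) J/mol = −243 kJ/mol.

−243 kJ/mol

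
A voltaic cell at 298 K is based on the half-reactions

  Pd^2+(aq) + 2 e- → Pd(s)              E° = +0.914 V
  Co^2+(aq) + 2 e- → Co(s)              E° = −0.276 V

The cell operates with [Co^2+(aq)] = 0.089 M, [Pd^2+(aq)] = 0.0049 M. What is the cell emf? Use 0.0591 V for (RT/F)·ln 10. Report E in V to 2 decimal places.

The Pd²⁺/Pd couple has the more positive E°, so it is the cathode; Co²⁺/Co is the anode.
The standard potential is +0.914 − (−0.276) = +1.190 V and the balanced reaction transfers n = 2 electrons.
The balanced reaction is Pd^2+(aq) + Co(s) → Pd(s) + Co^2+(aq), so Q = [Co^2+(aq)] / [Pd^2+(aq)] = 18.2 and log Q = 1.259.
By the Nernst equation, E = +1.190 − (0.0591/2)·(1.259) = +1.15 V.

+1.15 V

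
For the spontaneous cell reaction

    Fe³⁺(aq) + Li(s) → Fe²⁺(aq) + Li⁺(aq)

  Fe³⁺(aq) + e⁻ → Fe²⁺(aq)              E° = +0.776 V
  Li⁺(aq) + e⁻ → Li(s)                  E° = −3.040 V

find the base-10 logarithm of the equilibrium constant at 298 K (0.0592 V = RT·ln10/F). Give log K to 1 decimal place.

log K = 64.5

The Fe³⁺/Fe²⁺ couple is reduced (cathode); E°cell = +0.776 − (−3.040) = +3.816 V with n = 1.
At equilibrium E = 0, so log K = nE°cell / 0.0592 = (1)(+3.816) / 0.0592 = 64.5.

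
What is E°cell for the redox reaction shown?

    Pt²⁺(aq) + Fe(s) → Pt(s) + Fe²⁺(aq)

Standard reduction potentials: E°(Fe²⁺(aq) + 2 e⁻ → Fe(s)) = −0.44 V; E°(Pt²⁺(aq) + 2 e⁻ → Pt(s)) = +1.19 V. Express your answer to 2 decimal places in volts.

Pt²⁺(aq) gains electrons, so the Pt²⁺/Pt couple is the cathode; the Fe²⁺/Fe couple is the anode.
E°cell = E°(cathode) − E°(anode) = +1.19 − (−0.44) = +1.63 V.

+1.63 V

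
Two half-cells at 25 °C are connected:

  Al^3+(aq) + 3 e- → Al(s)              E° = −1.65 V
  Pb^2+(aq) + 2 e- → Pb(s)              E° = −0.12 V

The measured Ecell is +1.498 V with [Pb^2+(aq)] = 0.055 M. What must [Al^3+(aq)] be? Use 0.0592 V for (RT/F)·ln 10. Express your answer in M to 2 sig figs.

With Pb²⁺/Pb at the cathode and Al³⁺/Al at the anode, E°cell = −0.12 − (−1.65) = +1.53 V (n = 6).
Rearranging E = E° − (0.0592/n)·log Q gives log Q = 6(+1.53 − (+1.498))/0.0592 = 3.243.
For 3 Pb^2+(aq) + 2 Al(s) → 3 Pb(s) + 2 Al^3+(aq), the reaction quotient is Q = [Al^3+(aq)]^2 / [Pb^2+(aq)]^3.
Substituting the known concentrations and solving, log [Al^3+(aq)] = −0.268 and [Al^3+(aq)] = 0.54 M.

0.54 M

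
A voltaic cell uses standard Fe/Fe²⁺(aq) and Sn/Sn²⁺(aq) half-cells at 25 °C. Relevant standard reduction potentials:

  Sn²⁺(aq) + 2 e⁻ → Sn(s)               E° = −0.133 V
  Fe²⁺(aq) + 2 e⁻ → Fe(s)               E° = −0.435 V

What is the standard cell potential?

Of the two couples in this cell, the one with the more positive reduction potential is reduced at the cathode: here that is Sn²⁺/Sn (−0.133 V); Fe²⁺/Fe (−0.435 V) is the anode.
E°cell = E°(cathode) − E°(anode) = −0.133 − (−0.435) = +0.302 V.

+0.302 V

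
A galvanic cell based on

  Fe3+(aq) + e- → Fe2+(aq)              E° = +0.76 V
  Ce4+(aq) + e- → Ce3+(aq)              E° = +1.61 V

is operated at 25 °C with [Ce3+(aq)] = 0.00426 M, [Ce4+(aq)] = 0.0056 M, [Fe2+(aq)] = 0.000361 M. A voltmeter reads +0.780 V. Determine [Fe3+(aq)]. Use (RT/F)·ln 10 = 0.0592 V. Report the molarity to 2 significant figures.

0.0072 M

The Ce⁴⁺/Ce³⁺ couple has the larger reduction potential, so it is the cathode: E°cell = +1.61 − (+0.76) = +0.85 V and n = 1.
Rearranging E = E° − (0.0592/n)·log Q gives log Q = 1(+0.85 − (+0.780))/0.0592 = 1.182.
Balancing electrons gives Ce4+(aq) + Fe2+(aq) → Ce3+(aq) + Fe3+(aq); thus Q = ([Ce3+(aq)]·[Fe3+(aq)]) / ([Ce4+(aq)]·[Fe2+(aq)]).
Isolating [Fe3+(aq)] in Q = 10^{1.182} yields log [Fe3+(aq)] = −2.142, i.e. 0.0072 M.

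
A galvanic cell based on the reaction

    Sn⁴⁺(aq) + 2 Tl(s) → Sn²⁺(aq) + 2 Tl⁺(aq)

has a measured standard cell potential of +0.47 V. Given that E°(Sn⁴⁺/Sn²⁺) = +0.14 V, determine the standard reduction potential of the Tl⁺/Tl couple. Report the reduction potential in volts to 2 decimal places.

−0.33 V

In the reaction as written the Sn⁴⁺/Sn²⁺ couple is reduced (cathode) and Tl⁺/Tl is oxidized (anode), so E°cell = E°(Sn⁴⁺/Sn²⁺) − E°(Tl⁺/Tl).
E°(Tl⁺/Tl) = E°(cathode) − E°cell = +0.14 − (+0.47) = −0.33 V.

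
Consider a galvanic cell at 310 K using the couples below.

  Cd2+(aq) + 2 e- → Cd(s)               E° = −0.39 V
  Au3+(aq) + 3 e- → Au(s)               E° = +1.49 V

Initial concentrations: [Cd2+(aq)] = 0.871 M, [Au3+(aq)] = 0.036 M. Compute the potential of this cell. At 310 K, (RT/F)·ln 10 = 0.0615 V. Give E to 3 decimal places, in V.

Since E°(Au³⁺/Au) > E°(Cd²⁺/Cd), Au³⁺/Au serves as the cathode.
E°cell = +1.49 − (−0.39) = +1.88 V, with n = 6 electrons transferred.
The balanced reaction is 2 Au3+(aq) + 3 Cd(s) → 2 Au(s) + 3 Cd2+(aq), so Q = [Cd2+(aq)]^3 / [Au3+(aq)]^2 = 510 and log Q = 2.707.
By the Nernst equation, E = +1.88 − (0.0615/6)·(2.707) = +1.852 V.

+1.852 V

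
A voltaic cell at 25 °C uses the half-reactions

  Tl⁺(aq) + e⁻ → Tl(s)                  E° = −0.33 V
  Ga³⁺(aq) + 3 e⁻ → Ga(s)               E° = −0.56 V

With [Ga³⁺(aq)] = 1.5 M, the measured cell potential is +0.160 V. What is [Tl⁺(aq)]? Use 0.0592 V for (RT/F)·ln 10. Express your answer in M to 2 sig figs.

0.075 M

With Tl⁺/Tl at the cathode and Ga³⁺/Ga at the anode, E°cell = −0.33 − (−0.56) = +0.23 V (n = 3).
Rearranging E = E° − (0.0592/n)·log Q gives log Q = 3(+0.23 − (+0.160))/0.0592 = 3.547.
Balancing electrons gives 3 Tl⁺(aq) + Ga(s) → 3 Tl(s) + Ga³⁺(aq); thus Q = [Ga³⁺(aq)] / [Tl⁺(aq)]^3.
Solving for the unknown gives log [Tl⁺(aq)] = −1.124, so [Tl⁺(aq)] ≈ 0.075 M.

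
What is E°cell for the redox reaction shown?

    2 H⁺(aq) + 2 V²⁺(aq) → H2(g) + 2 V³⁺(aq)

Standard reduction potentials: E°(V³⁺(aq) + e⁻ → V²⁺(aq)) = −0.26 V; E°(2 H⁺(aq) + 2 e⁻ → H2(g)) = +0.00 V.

+0.26 V

In the reaction as written, H⁺(aq) is reduced (cathode) and V³⁺(aq) is produced by oxidation at the anode.
E°cell = E°(cathode) − E°(anode) = +0.00 − (−0.26) = +0.26 V.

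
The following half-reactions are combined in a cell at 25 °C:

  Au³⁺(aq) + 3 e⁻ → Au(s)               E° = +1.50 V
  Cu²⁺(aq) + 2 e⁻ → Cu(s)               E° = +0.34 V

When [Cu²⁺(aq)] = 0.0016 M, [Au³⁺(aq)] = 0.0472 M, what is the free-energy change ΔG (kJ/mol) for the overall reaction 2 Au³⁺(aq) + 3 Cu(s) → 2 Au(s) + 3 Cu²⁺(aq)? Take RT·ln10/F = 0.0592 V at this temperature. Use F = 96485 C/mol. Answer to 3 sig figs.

−704 kJ/mol

E°cell = +1.50 − (+0.34) = +1.16 V; the balanced reaction transfers n = 6 electrons.
Here Q = [Cu²⁺(aq)]^3 / [Au³⁺(aq)]^2 = 1.84×10^−6 (log Q = −5.736), giving E = +1.16 − (0.0592/6)·(−5.736) = +1.2166 V.
Then ΔG = −nFE = −6 × 96485 × +1.2166 J/mol = −704 kJ/mol.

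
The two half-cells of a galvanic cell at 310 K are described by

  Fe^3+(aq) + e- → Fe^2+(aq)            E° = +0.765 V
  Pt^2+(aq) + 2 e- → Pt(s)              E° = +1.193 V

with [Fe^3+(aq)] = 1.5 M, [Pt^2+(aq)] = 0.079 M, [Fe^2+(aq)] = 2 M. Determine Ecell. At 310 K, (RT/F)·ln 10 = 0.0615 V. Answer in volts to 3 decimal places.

+0.402 V

Pt²⁺/Pt is reduced (cathode, E° = +1.193 V) and Fe³⁺/Fe²⁺ is oxidized (anode).
The standard potential is +1.193 − (+0.765) = +0.428 V and the balanced reaction transfers n = 2 electrons.
The balanced reaction is Pt^2+(aq) + 2 Fe^2+(aq) → Pt(s) + 2 Fe^3+(aq), so Q = [Fe^3+(aq)]^2 / ([Pt^2+(aq)]·[Fe^2+(aq)]^2) = 7.12 and log Q = 0.852.
By the Nernst equation, E = +0.428 − (0.0615/2)·(0.852) = +0.402 V.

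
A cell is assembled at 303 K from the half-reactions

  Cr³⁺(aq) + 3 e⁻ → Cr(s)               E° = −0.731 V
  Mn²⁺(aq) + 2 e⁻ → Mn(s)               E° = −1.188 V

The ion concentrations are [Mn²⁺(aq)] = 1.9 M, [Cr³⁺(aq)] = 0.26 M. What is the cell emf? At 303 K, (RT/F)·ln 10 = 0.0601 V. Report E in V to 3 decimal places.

Since E°(Cr³⁺/Cr) > E°(Mn²⁺/Mn), Cr³⁺/Cr serves as the cathode.
E°cell = E°cat − E°an = −0.731 − (−1.188) = +0.457 V; n = 6.
The balanced reaction is 2 Cr³⁺(aq) + 3 Mn(s) → 2 Cr(s) + 3 Mn²⁺(aq), so Q = [Mn²⁺(aq)]^3 / [Cr³⁺(aq)]^2 = 101 and log Q = 2.006.
E = E° − (0.0601/n)·log Q = +0.457 − (0.0601/6)(2.006) = +0.437 V.

+0.437 V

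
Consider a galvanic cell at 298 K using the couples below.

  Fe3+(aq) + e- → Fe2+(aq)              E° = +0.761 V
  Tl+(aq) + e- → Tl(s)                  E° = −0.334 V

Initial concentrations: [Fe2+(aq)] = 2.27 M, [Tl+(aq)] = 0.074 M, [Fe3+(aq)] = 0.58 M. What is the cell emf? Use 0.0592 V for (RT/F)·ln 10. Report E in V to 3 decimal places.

Since E°(Fe³⁺/Fe²⁺) > E°(Tl⁺/Tl), Fe³⁺/Fe²⁺ serves as the cathode.
The standard potential is +0.761 − (−0.334) = +1.095 V and the balanced reaction transfers n = 1 electron.
Balancing gives Fe3+(aq) + Tl(s) → Fe2+(aq) + Tl+(aq); hence Q = ([Fe2+(aq)]·[Tl+(aq)]) / [Fe3+(aq)] = 0.29 (log Q = −0.538).
Applying E = E° − (RT ln10/nF)·log Q gives +1.095 − (0.0592/1)(−0.538) = +1.127 V.

+1.127 V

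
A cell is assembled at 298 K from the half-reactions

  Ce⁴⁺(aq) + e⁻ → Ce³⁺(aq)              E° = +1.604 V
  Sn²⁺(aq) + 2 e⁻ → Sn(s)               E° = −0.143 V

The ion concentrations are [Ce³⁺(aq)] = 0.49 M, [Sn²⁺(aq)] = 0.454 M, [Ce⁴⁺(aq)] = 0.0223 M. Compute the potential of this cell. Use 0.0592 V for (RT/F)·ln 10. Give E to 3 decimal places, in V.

Since E°(Ce⁴⁺/Ce³⁺) > E°(Sn²⁺/Sn), Ce⁴⁺/Ce³⁺ serves as the cathode.
The standard potential is +1.604 − (−0.143) = +1.747 V and the balanced reaction transfers n = 2 electrons.
For the overall reaction 2 Ce⁴⁺(aq) + Sn(s) → 2 Ce³⁺(aq) + Sn²⁺(aq), Q = ([Ce³⁺(aq)]^2·[Sn²⁺(aq)]) / [Ce⁴⁺(aq)]^2 = 219, giving log Q = 2.341.
By the Nernst equation, E = +1.747 − (0.0592/2)·(2.341) = +1.678 V.

+1.678 V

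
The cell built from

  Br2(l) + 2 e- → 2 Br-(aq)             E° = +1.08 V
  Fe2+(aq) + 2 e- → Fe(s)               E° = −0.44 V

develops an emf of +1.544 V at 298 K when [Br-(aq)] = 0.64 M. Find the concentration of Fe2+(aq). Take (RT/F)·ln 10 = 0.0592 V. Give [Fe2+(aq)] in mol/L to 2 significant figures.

The Br₂/Br⁻ couple has the larger reduction potential, so it is the cathode: E°cell = +1.08 − (−0.44) = +1.52 V and n = 2.
Rearranging E = E° − (0.0592/n)·log Q gives log Q = 2(+1.52 − (+1.544))/0.0592 = −0.811.
The balanced reaction is Br2(l) + Fe(s) → 2 Br-(aq) + Fe2+(aq), so Q = [Br-(aq)]^2·[Fe2+(aq)].
Solving for the unknown gives log [Fe2+(aq)] = −0.423, so [Fe2+(aq)] ≈ 0.38 M.

0.38 M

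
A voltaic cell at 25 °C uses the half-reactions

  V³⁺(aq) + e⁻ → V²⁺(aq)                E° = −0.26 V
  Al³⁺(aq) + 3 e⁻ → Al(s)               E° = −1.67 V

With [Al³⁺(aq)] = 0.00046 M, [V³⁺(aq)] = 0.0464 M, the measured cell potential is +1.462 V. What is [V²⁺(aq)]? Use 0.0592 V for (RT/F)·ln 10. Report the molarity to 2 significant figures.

0.080 M

The V³⁺/V²⁺ couple has the larger reduction potential, so it is the cathode: E°cell = −0.26 − (−1.67) = +1.41 V and n = 3.
Rearranging E = E° − (0.0592/n)·log Q gives log Q = 3(+1.41 − (+1.462))/0.0592 = −2.635.
The balanced reaction is 3 V³⁺(aq) + Al(s) → 3 V²⁺(aq) + Al³⁺(aq), so Q = ([V²⁺(aq)]^3·[Al³⁺(aq)]) / [V³⁺(aq)]^3.
Substituting the known concentrations and solving, log [V²⁺(aq)] = −1.099 and [V²⁺(aq)] = 0.080 M.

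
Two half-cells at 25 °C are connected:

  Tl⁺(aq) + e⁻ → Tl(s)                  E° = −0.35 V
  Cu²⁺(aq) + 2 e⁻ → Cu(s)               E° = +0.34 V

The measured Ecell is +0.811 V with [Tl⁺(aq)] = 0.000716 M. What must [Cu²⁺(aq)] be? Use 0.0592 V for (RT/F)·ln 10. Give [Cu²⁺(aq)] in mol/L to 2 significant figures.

0.0063 M

The Cu²⁺/Cu couple has the larger reduction potential, so it is the cathode: E°cell = +0.34 − (−0.35) = +0.69 V and n = 2.
Since E = E° − (0.0592/n)·log Q, log Q = n(E° − E)/0.0592 = −4.088.
For Cu²⁺(aq) + 2 Tl(s) → Cu(s) + 2 Tl⁺(aq), the reaction quotient is Q = [Tl⁺(aq)]^2 / [Cu²⁺(aq)].
Solving for the unknown gives log [Cu²⁺(aq)] = −2.202, so [Cu²⁺(aq)] ≈ 0.0063 M.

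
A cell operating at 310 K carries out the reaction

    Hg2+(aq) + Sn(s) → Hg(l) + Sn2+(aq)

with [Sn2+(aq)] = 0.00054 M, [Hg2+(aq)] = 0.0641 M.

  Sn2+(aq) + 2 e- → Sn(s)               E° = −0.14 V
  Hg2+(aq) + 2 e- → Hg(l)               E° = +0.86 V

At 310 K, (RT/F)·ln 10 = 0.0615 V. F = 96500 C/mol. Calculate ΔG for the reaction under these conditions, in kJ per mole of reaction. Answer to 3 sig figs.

With Hg²⁺/Hg reduced at the cathode, E°cell = +0.86 − (−0.14) = +1.00 V and n = 2.
Here Q = [Sn2+(aq)] / [Hg2+(aq)] = 0.00842 (log Q = −2.074), giving E = +1.00 − (0.0615/2)·(−2.074) = +1.0638 V.
ΔG = −nFE = −(2)(96500)(+1.0638) J/mol = −205 kJ/mol.

−205 kJ/mol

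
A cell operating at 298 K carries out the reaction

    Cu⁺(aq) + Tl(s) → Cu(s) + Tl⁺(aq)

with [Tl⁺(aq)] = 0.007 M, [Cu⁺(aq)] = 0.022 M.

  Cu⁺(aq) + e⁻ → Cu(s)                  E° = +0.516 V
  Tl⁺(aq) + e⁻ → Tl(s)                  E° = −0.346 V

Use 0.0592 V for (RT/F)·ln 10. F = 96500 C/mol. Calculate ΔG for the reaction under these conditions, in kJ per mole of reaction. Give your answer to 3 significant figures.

The standard cell potential is +0.516 − (−0.346) = +0.862 V, with n = 1 electron in the balanced equation.
Q = [Tl⁺(aq)] / [Cu⁺(aq)] = 0.318, so log Q = −0.497 and E = +0.862 − (0.0592/1)(−0.497) = +0.8914 V.
Then ΔG = −nFE = −1 × 96500 × +0.8914 J/mol = −86.0 kJ/mol.

−86.0 kJ/mol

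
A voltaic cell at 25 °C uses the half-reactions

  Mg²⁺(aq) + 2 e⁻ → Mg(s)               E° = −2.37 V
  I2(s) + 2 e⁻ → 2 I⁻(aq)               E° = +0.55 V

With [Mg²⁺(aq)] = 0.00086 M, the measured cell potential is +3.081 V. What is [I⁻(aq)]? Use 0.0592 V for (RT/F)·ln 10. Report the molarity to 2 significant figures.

0.065 M

I₂/I⁻ is the cathode (higher E°); E°cell = +0.55 − (−2.37) = +2.92 V with n = 2.
Since E = E° − (0.0592/n)·log Q, log Q = n(E° − E)/0.0592 = −5.439.
The balanced reaction is I2(s) + Mg(s) → 2 I⁻(aq) + Mg²⁺(aq), so Q = [I⁻(aq)]^2·[Mg²⁺(aq)].
Isolating [I⁻(aq)] in Q = 10^{−5.439} yields log [I⁻(aq)] = −1.187, i.e. 0.065 M.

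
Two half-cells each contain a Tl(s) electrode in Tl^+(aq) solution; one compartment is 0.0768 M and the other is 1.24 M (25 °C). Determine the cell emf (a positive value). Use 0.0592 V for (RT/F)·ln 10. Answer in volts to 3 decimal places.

0.072 V

For a concentration cell E°cell = 0, since both electrodes use the same couple.
The compartment with the higher Tl^+(aq) concentration (1.24 M) acts as the cathode; ions are reduced there and produced at the dilute (0.0768 M) anode.
With n = 1, Ecell = −(0.0592/1)·log([dilute]/[conc]) = −(0.0592/1)·log(0.0768/1.24) = +0.072 V.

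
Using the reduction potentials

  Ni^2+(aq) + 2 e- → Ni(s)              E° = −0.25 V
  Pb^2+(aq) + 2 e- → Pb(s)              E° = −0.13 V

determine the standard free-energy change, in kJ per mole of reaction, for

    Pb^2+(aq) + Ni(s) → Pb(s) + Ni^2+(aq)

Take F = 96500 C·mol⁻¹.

In the reaction as written Pb^2+(aq) is reduced, so the Pb²⁺/Pb couple is the cathode and Ni²⁺/Ni is the anode.
E°cell = −0.13 − (−0.25) = +0.12 V; balancing electrons gives n = 2.
ΔG° = −nFE°cell = −(2)(96500)(+0.12) J/mol = −23.2 kJ/mol.

−23.2 kJ/mol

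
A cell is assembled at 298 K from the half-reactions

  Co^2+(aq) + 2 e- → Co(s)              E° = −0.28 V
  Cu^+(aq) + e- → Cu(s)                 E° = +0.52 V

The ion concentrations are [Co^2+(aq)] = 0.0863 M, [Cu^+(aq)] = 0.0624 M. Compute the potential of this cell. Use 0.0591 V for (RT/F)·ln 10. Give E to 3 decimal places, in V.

+0.760 V

The Cu⁺/Cu couple has the more positive E°, so it is the cathode; Co²⁺/Co is the anode.
E°cell = +0.52 − (−0.28) = +0.80 V, with n = 2 electrons transferred.
For the overall reaction 2 Cu^+(aq) + Co(s) → 2 Cu(s) + Co^2+(aq), Q = [Co^2+(aq)] / [Cu^+(aq)]^2 = 22.2, giving log Q = 1.346.
Applying E = E° − (RT ln10/nF)·log Q gives +0.80 − (0.0591/2)(1.346) = +0.760 V.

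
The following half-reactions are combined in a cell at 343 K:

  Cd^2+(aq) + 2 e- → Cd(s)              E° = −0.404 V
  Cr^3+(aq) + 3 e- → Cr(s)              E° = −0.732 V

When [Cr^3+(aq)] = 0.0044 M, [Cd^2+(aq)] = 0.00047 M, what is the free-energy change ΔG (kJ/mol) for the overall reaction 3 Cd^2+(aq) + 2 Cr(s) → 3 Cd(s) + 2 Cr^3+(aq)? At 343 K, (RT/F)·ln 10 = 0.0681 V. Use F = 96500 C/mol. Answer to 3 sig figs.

E°cell = −0.404 − (−0.732) = +0.328 V; the balanced reaction transfers n = 6 electrons.
Here Q = [Cr^3+(aq)]^2 / [Cd^2+(aq)]^3 = 1.86×10^5 (log Q = 5.271), giving E = +0.328 − (0.0681/6)·(5.271) = +0.2682 V.
Finally ΔG = −nFE = −(6)(96500 C/mol)(+0.2682 V) = −155 kJ/mol.

−155 kJ/mol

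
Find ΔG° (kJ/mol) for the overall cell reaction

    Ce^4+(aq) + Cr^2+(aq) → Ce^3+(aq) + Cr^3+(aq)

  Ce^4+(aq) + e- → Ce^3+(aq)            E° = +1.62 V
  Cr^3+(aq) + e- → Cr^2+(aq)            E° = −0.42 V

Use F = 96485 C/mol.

In the reaction as written Ce^4+(aq) is reduced, so the Ce⁴⁺/Ce³⁺ couple is the cathode and Cr³⁺/Cr²⁺ is the anode.
E°cell = +1.62 − (−0.42) = +2.04 V; balancing electrons gives n = 1.
ΔG° = −nFE°cell = −(1)(96485)(+2.04) J/mol = −197 kJ/mol.

−197 kJ/mol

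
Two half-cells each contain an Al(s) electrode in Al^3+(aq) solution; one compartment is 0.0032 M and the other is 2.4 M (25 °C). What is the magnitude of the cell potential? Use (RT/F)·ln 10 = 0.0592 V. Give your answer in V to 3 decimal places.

For a concentration cell E°cell = 0, since both electrodes use the same couple.
The compartment with the higher Al^3+(aq) concentration (2.4 M) acts as the cathode; ions are reduced there and produced at the dilute (0.0032 M) anode.
With n = 3, Ecell = −(0.0592/3)·log([dilute]/[conc]) = −(0.0592/3)·log(0.0032/2.4) = +0.057 V.

0.057 V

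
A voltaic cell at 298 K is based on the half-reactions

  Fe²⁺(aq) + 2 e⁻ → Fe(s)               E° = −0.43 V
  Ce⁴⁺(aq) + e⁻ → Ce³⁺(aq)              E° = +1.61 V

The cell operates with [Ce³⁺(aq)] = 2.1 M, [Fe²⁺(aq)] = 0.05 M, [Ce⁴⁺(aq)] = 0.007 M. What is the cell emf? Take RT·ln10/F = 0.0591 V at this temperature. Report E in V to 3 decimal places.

Ce⁴⁺/Ce³⁺ is reduced (cathode, E° = +1.61 V) and Fe²⁺/Fe is oxidized (anode).
E°cell = E°cat − E°an = +1.61 − (−0.43) = +2.04 V; n = 2.
Balancing gives 2 Ce⁴⁺(aq) + Fe(s) → 2 Ce³⁺(aq) + Fe²⁺(aq); hence Q = ([Ce³⁺(aq)]^2·[Fe²⁺(aq)]) / [Ce⁴⁺(aq)]^2 = 4.5×10^3 (log Q = 3.653).
E = E° − (0.0591/n)·log Q = +2.04 − (0.0591/2)(3.653) = +1.932 V.

+1.932 V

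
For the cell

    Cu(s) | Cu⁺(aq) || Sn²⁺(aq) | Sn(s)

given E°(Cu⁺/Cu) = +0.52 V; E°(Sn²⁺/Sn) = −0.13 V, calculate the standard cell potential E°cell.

By convention the left-hand electrode in cell notation is the anode (oxidation) and the right-hand electrode is the cathode (reduction).
E°cell = E°(right) − E°(left) = −0.13 − (+0.52) = −0.65 V.
The negative sign shows that, as written, the cell would require an external voltage to drive the reaction.

−0.65 V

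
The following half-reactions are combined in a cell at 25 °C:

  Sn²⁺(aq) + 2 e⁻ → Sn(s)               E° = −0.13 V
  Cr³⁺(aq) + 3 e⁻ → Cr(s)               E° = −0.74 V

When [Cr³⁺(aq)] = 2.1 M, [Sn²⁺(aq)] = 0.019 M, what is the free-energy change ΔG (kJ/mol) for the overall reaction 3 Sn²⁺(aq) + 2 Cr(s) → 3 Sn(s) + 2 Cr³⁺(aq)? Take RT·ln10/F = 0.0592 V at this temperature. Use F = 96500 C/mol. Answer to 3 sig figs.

The standard cell potential is −0.13 − (−0.74) = +0.61 V, with n = 6 electrons in the balanced equation.
Here Q = [Cr³⁺(aq)]^2 / [Sn²⁺(aq)]^3 = 6.43×10^5 (log Q = 5.808), giving E = +0.61 − (0.0592/6)·(5.808) = +0.5527 V.
ΔG = −nFE = −(6)(96500)(+0.5527) J/mol = −320 kJ/mol.

−320 kJ/mol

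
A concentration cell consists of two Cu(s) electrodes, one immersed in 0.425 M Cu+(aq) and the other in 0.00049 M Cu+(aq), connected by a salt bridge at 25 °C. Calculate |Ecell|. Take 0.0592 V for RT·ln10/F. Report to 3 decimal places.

0.174 V

For a concentration cell E°cell = 0, since both electrodes use the same couple.
The compartment with the higher Cu+(aq) concentration (0.425 M) acts as the cathode; ions are reduced there and produced at the dilute (0.00049 M) anode.
With n = 1, Ecell = −(0.0592/1)·log([dilute]/[conc]) = −(0.0592/1)·log(0.00049/0.425) = +0.174 V.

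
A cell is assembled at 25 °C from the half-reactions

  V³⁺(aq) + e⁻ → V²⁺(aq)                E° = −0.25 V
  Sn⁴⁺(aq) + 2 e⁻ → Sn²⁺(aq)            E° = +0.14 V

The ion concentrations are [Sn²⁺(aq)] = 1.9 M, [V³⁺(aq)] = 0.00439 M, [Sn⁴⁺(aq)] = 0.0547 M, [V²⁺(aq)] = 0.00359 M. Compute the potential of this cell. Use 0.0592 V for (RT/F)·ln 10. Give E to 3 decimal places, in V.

The Sn⁴⁺/Sn²⁺ couple has the more positive E°, so it is the cathode; V³⁺/V²⁺ is the anode.
The standard potential is +0.14 − (−0.25) = +0.39 V and the balanced reaction transfers n = 2 electrons.
Balancing gives Sn⁴⁺(aq) + 2 V²⁺(aq) → Sn²⁺(aq) + 2 V³⁺(aq); hence Q = ([Sn²⁺(aq)]·[V³⁺(aq)]^2) / ([Sn⁴⁺(aq)]·[V²⁺(aq)]^2) = 51.9 (log Q = 1.716).
By the Nernst equation, E = +0.39 − (0.0592/2)·(1.716) = +0.339 V.

+0.339 V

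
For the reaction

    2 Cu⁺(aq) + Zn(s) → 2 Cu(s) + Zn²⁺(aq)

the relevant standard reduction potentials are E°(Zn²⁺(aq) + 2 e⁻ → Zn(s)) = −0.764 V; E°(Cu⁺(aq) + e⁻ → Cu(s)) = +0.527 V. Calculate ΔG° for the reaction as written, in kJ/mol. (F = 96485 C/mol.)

−249 kJ/mol

In the reaction as written Cu⁺(aq) is reduced, so the Cu⁺/Cu couple is the cathode and Zn²⁺/Zn is the anode.
E°cell = +0.527 − (−0.764) = +1.291 V; balancing electrons gives n = 2.
ΔG° = −nFE°cell = −(2)(96485)(+1.291) J/mol = −249 kJ/mol.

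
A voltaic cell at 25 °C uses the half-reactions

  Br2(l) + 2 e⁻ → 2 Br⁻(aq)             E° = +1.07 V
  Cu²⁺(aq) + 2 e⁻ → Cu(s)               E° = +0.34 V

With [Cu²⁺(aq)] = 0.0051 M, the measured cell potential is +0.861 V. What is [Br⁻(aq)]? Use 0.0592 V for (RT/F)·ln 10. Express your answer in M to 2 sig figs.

With Br₂/Br⁻ at the cathode and Cu²⁺/Cu at the anode, E°cell = +1.07 − (+0.34) = +0.73 V (n = 2).
Rearranging E = E° − (0.0592/n)·log Q gives log Q = 2(+0.73 − (+0.861))/0.0592 = −4.426.
The balanced reaction is Br2(l) + Cu(s) → 2 Br⁻(aq) + Cu²⁺(aq), so Q = [Br⁻(aq)]^2·[Cu²⁺(aq)].
Isolating [Br⁻(aq)] in Q = 10^{−4.426} yields log [Br⁻(aq)] = −1.067, i.e. 0.086 M.

0.086 M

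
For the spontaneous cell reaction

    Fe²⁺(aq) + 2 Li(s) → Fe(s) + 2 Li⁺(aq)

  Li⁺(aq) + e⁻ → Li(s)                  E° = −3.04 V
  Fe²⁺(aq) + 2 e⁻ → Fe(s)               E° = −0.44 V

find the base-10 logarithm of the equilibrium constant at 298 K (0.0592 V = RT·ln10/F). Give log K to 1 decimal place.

The Fe²⁺/Fe couple is reduced (cathode); E°cell = −0.44 − (−3.04) = +2.60 V with n = 2.
At equilibrium E = 0, so log K = nE°cell / 0.0592 = (2)(+2.60) / 0.0592 = 87.8.

log K = 87.8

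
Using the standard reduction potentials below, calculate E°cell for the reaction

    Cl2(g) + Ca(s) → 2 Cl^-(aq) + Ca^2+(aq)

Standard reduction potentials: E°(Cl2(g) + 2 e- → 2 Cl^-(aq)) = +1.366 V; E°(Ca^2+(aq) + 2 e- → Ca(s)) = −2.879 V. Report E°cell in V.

+4.245 V

Cl2(g) gains electrons, so the Cl₂/Cl⁻ couple is the cathode; the Ca²⁺/Ca couple is the anode.
E°cell = E°(cathode) − E°(anode) = +1.366 − (−2.879) = +4.245 V.
The positive value indicates the reaction is spontaneous as written.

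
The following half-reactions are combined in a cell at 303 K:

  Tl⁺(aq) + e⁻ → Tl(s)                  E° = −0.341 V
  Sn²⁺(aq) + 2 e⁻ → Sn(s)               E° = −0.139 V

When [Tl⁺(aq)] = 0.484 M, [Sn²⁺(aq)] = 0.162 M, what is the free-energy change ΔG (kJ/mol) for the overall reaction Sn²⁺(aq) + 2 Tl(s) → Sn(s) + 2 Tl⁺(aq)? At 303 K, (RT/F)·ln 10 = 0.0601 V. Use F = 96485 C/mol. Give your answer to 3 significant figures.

With Sn²⁺/Sn reduced at the cathode, E°cell = −0.139 − (−0.341) = +0.202 V and n = 2.
Q = [Tl⁺(aq)]^2 / [Sn²⁺(aq)] = 1.45, so log Q = 0.160 and E = +0.202 − (0.0601/2)(0.160) = +0.1972 V.
Then ΔG = −nFE = −2 × 96485 × +0.1972 J/mol = −38.1 kJ/mol.

−38.1 kJ/mol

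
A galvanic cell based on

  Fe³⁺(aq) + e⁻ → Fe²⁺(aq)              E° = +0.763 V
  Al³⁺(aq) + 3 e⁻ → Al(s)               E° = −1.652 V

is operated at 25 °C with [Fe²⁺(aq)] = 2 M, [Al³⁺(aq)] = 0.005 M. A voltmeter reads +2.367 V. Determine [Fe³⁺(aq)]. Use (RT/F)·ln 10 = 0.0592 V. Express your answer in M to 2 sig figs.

0.053 M

The Fe³⁺/Fe²⁺ couple has the larger reduction potential, so it is the cathode: E°cell = +0.763 − (−1.652) = +2.415 V and n = 3.
From the Nernst equation, log Q = n(E° − E)/0.0592 = 3·(+2.415 − (+2.367))/0.0592 = 2.432.
Balancing electrons gives 3 Fe³⁺(aq) + Al(s) → 3 Fe²⁺(aq) + Al³⁺(aq); thus Q = ([Fe²⁺(aq)]^3·[Al³⁺(aq)]) / [Fe³⁺(aq)]^3.
Solving for the unknown gives log [Fe³⁺(aq)] = −1.277, so [Fe³⁺(aq)] ≈ 0.053 M.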